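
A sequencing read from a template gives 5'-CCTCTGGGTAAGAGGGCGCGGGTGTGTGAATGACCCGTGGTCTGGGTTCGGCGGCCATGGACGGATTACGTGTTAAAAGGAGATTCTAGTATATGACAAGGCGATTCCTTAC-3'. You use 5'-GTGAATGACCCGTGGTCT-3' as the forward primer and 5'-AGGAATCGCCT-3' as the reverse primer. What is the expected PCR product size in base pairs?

Scanning the template, GTGAATGACCCGTGGTCT occurs at positions 26–43; this primer anneals to the bottom strand there with its 3' end pointing downstream.
Taking the reverse complement of AGGAATCGCCT gives AGGCGATTCCT, found at positions 99–109 on the template; the primer anneals here to the top strand with its 3' end pointing upstream.
Amplicon spans positions 26–109: 84 bp.

84 bp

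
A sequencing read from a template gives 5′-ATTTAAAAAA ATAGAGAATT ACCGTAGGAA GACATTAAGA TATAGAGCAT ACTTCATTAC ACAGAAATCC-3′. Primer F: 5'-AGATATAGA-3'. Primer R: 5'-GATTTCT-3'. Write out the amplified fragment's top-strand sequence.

5'-AGATATAGAGCATACTTCATTACACAGAAATC-3'

The forward primer matches the template at positions 38–46.
The reverse primer's reverse complement is AGAAATC, which matches the template at positions 63–69.
The product is the template from position 38 through 69 (32 bp).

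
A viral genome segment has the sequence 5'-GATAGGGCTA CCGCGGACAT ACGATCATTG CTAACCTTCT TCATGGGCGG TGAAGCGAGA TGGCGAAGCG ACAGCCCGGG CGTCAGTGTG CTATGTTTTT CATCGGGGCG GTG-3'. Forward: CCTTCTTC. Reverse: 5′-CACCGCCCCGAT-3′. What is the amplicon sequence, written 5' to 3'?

5'-CCTTCTTCATGGGCGGTGAAGCGAGATGGCGAAGCGACAGCCCGGGCGTCAGTGTGCTATGTTTTTCATCGGGGCGGTG-3'

Forward primer CCTTCTTC is found on the top strand at positions 35–42.
The reverse primer's reverse complement is ATCGGGGCGGTG, which matches the template at positions 102–113.
The product is the template from position 35 through 113 (79 bp).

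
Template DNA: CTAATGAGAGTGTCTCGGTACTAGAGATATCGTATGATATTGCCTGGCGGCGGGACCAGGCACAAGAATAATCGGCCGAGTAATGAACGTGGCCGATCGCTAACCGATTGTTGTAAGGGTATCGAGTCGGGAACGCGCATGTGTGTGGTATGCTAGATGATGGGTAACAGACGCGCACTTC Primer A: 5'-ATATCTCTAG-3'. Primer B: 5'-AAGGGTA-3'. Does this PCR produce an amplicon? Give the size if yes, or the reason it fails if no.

Primer A (ATATCTCTAG) has reverse complement CTAGAGATAT, which matches the top strand at positions 21–30; primer A anneals to the top strand there with its 3' end pointing upstream toward position 21.
Primer B (AAGGGTA) matches the top strand directly at positions 115–121; it anneals to the bottom strand with its 3' end pointing downstream toward position 121.
The 3' ends diverge (primer A extends toward position 1, primer B toward position 181), so the primers never converge on a shared product.

No product — the primers' 3' ends point away from each other.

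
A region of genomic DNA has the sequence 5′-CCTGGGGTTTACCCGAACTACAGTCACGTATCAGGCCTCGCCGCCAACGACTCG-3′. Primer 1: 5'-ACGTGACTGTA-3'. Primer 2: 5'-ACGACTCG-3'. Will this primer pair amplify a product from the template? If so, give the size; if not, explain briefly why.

No product — the primers' 3' ends point away from each other.

Primer 1 (ACGTGACTGTA) has reverse complement TACAGTCACGT, which matches the top strand at positions 19–29; primer 1 anneals to the top strand there with its 3' end pointing upstream toward position 19.
Primer 2 (ACGACTCG) matches the top strand directly at positions 47–54; it anneals to the bottom strand with its 3' end pointing downstream toward position 54.
The 3' ends diverge (primer 1 extends toward position 1, primer 2 toward position 54), so the primers never converge on a shared product.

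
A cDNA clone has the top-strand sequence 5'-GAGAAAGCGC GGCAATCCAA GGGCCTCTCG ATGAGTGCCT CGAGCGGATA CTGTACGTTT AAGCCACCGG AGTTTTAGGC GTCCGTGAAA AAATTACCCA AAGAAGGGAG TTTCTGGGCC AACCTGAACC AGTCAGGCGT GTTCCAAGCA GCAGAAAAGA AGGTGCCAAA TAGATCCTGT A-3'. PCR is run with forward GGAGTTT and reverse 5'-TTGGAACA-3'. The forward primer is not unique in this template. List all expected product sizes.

79 bp, 41 bp

The forward primer GGAGTTT matches the top strand at positions 69–75, 107–113.
The reverse primer's reverse complement is TGTTCCAA, matching at positions 140–147.
Each forward site pairs with the reverse site to give a product ending at position 147: sizes 79, 41 bp.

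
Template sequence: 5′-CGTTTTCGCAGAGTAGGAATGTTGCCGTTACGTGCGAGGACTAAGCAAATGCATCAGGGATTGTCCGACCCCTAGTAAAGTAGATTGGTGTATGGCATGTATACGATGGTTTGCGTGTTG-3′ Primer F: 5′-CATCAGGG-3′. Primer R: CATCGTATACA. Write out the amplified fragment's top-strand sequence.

5'-CATCAGGGATTGTCCGACCCCTAGTAAAGTAGATTGGTGTATGGCATGTATACGATG-3'

Scanning the template, CATCAGGG occurs at positions 52–59; this primer anneals to the bottom strand there with its 3' end pointing downstream.
Reverse complement of the reverse primer: TGTATACGATG. This occurs on the top strand at positions 98–108.
The product is the template from position 52 through 108 (57 bp).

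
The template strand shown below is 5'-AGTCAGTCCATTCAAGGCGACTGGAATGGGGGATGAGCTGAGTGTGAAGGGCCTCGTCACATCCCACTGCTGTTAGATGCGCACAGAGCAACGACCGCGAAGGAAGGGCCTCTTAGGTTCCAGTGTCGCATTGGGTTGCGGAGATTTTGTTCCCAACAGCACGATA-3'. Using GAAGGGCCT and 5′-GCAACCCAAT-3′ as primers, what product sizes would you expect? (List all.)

94 bp, 37 bp

The forward primer GAAGGGCCT matches the top strand at positions 46–54, 103–111.
The reverse primer's reverse complement is ATTGGGTTGC, matching at positions 130–139.
Each forward site pairs with the reverse site to give a product ending at position 139: sizes 94, 37 bp.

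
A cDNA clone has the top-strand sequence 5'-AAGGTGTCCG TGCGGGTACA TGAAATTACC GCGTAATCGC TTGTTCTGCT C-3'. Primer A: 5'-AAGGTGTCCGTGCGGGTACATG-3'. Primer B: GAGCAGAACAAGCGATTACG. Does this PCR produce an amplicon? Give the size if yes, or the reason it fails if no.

Yes — a 51 bp product.

Primer A (AAGGTGTCCGTGCGGGTACATG) matches the top strand at positions 1–22; it acts as a forward primer.
Primer B's reverse complement is CGTAATCGCTTGTTCTGCTC, matching the top strand at positions 32–51; it acts as a reverse primer.
The 3' ends face each other across positions 1–51, giving a 51 bp product.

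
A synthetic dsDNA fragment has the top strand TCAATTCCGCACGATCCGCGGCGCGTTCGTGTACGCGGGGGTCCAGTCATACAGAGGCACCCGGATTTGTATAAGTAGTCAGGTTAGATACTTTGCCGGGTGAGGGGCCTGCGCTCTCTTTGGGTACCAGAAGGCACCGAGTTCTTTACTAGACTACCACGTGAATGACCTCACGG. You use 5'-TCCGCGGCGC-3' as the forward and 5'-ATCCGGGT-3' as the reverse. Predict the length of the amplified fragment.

Scanning the template, TCCGCGGCGC occurs at positions 15–24; this primer anneals to the bottom strand there with its 3' end pointing downstream.
Taking the reverse complement of ATCCGGGT gives ACCCGGAT, found at positions 59–66 on the template; the primer anneals here to the top strand with its 3' end pointing upstream.
Amplicon spans positions 15–66: 52 bp.

52 bp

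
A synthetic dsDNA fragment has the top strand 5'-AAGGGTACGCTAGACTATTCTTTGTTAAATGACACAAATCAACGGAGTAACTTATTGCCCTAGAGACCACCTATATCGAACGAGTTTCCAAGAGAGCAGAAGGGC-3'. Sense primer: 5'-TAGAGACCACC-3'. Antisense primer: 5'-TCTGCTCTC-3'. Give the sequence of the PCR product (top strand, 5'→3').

The forward primer matches the template at positions 61–71.
Taking the reverse complement of TCTGCTCTC gives GAGAGCAGA, found at positions 92–100 on the template; the primer anneals here to the top strand with its 3' end pointing upstream.
The product is the template from position 61 through 100 (40 bp).

5'-TAGAGACCACCTATATCGAACGAGTTTCCAAGAGAGCAGA-3'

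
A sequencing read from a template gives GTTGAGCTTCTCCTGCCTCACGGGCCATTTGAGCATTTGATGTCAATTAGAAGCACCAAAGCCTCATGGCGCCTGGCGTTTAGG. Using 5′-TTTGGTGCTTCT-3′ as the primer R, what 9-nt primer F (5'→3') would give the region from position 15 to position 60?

5'-GCCTCACGG-3'

The reverse primer's reverse complement AGAAGCACCAAA matches the template at positions 49–60; the product starts at position 15.
The forward primer is identical to the top strand over positions 15–23: GCCTCACGG.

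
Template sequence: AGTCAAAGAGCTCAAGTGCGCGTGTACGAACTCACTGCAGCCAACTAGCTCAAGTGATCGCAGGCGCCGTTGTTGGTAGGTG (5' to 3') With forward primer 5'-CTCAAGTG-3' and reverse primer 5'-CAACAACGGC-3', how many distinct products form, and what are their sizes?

Two products: 65 bp, 27 bp

The forward primer CTCAAGTG matches the top strand at positions 11–18, 49–56.
The reverse primer's reverse complement is GCCGTTGTTG, matching at positions 66–75.
Each forward site pairs with the reverse site to give a product ending at position 75: sizes 65, 27 bp.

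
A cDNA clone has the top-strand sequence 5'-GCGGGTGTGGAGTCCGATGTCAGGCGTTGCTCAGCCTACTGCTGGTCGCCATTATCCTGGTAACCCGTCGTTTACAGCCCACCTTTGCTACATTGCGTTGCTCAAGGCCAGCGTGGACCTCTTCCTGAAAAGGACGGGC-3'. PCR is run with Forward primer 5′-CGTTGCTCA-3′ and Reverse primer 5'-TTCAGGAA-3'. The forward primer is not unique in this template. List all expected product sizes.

The forward primer CGTTGCTCA matches the top strand at positions 25–33, 96–104.
The reverse primer's reverse complement is TTCCTGAA, matching at positions 122–129.
Each forward site pairs with the reverse site to give a product ending at position 129: sizes 105, 34 bp.

105 bp, 34 bp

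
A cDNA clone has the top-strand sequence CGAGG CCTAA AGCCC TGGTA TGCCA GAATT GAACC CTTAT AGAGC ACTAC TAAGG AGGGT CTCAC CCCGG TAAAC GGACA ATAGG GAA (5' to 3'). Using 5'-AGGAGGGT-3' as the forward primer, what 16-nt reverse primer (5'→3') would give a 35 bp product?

The forward primer binds at positions 53–60, so a 35 bp product ends at position 53 + 35 − 1 = 87.
The reverse primer anneals to the top strand over positions 72–87, i.e. to AAACGGACAATAGGGA.
Its sequence written 5'→3' is the reverse complement: TCCCTATTGTCCGTTT.

5'-TCCCTATTGTCCGTTT-3'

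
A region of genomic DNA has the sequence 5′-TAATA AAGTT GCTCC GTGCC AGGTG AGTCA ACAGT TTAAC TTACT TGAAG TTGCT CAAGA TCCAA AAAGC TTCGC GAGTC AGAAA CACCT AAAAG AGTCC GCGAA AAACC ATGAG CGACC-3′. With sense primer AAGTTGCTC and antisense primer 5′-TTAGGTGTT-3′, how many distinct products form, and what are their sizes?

The forward primer AAGTTGCTC matches the top strand at positions 6–14, 48–56.
The reverse primer's reverse complement is AACACCTAA, matching at positions 84–92.
Each forward site pairs with the reverse site to give a product ending at position 92: sizes 87, 45 bp.

Two products: 87 bp, 45 bp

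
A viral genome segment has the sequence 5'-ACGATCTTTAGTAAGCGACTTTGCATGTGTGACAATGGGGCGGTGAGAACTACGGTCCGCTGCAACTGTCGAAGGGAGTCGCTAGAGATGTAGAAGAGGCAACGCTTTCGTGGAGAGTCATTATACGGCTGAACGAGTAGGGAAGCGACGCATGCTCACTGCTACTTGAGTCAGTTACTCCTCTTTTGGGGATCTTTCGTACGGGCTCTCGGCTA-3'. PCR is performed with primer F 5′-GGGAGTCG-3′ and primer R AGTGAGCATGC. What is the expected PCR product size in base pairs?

87 bp

Scanning the template, GGGAGTCG occurs at positions 74–81; this primer anneals to the bottom strand there with its 3' end pointing downstream.
Reverse complement of the reverse primer: GCATGCTCACT. This occurs on the top strand at positions 150–160.
The product runs from position 74 to position 160, so its length is 160 − 74 + 1 = 87 bp.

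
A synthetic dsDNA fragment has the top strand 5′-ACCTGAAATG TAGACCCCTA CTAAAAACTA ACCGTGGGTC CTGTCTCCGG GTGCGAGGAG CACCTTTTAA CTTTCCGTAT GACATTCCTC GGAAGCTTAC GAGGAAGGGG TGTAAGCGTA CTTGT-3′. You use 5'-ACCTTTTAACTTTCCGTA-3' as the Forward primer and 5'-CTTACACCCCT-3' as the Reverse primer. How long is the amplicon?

The forward primer matches the template at positions 62–79.
Taking the reverse complement of CTTACACCCCT gives AGGGGTGTAAG, found at positions 106–116 on the template; the primer anneals here to the top strand with its 3' end pointing upstream.
The product runs from position 62 to position 116, so its length is 116 − 62 + 1 = 55 bp.

55 bp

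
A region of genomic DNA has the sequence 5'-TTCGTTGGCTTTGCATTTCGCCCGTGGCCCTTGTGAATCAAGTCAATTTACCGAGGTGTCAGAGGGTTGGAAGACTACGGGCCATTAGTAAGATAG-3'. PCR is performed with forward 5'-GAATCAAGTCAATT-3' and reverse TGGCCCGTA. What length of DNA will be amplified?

Scanning the template, GAATCAAGTCAATT occurs at positions 35–48; this primer anneals to the bottom strand there with its 3' end pointing downstream.
The reverse primer's reverse complement is TACGGGCCA, which matches the template at positions 76–84.
The product runs from position 35 to position 84, so its length is 84 − 35 + 1 = 50 bp.

50 bp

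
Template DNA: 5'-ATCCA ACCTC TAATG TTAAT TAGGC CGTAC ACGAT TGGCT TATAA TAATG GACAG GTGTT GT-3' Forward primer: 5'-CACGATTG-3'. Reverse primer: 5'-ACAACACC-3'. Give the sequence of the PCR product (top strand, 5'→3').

5'-CACGATTGGCTTATAATAATGGACAGGTGTTGT-3'

Scanning the template, CACGATTG occurs at positions 30–37; this primer anneals to the bottom strand there with its 3' end pointing downstream.
The reverse primer's reverse complement is GGTGTTGT, which matches the template at positions 55–62.
The product is the template from position 30 through 62 (33 bp).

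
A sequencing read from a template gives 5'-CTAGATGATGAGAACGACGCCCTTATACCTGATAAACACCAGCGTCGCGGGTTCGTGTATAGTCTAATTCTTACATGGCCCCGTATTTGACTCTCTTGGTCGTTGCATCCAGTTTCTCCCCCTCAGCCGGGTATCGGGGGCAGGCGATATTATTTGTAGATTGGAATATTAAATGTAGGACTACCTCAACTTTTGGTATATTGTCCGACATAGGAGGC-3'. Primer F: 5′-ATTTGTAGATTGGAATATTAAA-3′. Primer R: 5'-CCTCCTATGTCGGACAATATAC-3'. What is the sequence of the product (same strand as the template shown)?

Forward primer ATTTGTAGATTGGAATATTAAA is found on the top strand at positions 152–173.
The reverse primer's reverse complement is GTATATTGTCCGACATAGGAGG, which matches the template at positions 196–217.
The product is the template from position 152 through 217 (66 bp).

5'-ATTTGTAGATTGGAATATTAAATGTAGGACTACCTCAACTTTTGGTATATTGTCCGACATAGGAGG-3'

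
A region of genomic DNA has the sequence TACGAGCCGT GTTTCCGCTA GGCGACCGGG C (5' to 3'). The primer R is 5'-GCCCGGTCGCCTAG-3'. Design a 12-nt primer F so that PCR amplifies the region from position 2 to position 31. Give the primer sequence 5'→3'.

5'-ACGAGCCGTGTT-3'

The reverse primer's reverse complement CTAGGCGACCGGGC matches the template at positions 18–31; the product starts at position 2.
The forward primer is identical to the top strand over positions 2–13: ACGAGCCGTGTT.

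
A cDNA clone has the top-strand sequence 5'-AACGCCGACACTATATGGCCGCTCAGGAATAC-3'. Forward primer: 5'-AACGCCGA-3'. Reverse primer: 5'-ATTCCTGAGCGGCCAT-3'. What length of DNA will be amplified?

30 bp

The forward primer matches the template at positions 1–8.
The reverse primer's reverse complement is ATGGCCGCTCAGGAAT, which matches the template at positions 15–30.
The product runs from position 1 to position 30, so its length is 30 − 1 + 1 = 30 bp.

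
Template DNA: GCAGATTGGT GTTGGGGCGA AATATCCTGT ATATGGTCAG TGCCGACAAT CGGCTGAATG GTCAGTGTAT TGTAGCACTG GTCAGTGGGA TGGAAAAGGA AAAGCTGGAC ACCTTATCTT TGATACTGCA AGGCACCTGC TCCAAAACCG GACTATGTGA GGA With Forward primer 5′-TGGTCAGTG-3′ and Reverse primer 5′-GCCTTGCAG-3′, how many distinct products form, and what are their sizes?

The forward primer TGGTCAGTG matches the top strand at positions 34–42, 59–67, 79–87.
The reverse primer's reverse complement is CTGCAAGGC, matching at positions 126–134.
Each forward site pairs with the reverse site to give a product ending at position 134: sizes 101, 76, 56 bp.

Three products: 101 bp, 76 bp, 56 bp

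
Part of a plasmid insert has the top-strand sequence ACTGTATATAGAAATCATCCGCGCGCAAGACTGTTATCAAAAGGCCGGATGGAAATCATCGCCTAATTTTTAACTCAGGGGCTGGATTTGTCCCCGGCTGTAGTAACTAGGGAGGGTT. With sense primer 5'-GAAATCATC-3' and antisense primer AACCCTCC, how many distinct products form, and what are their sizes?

Two products: 108 bp, 67 bp

The forward primer GAAATCATC matches the top strand at positions 11–19, 52–60.
The reverse primer's reverse complement is GGAGGGTT, matching at positions 111–118.
Each forward site pairs with the reverse site to give a product ending at position 118: sizes 108, 67 bp.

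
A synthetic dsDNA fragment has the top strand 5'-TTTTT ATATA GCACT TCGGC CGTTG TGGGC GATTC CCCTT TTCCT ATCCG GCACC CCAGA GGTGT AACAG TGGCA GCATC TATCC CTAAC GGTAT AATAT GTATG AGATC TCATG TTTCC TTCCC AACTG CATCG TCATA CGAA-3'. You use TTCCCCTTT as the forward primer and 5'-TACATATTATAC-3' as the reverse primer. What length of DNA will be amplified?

71 bp

The forward primer matches the template at positions 33–41.
Reverse complement of the reverse primer: GTATAATATGTA. This occurs on the top strand at positions 92–103.
Product length = (reverse-primer end) − (forward-primer start) + 1 = 103 − 33 + 1 = 71 bp.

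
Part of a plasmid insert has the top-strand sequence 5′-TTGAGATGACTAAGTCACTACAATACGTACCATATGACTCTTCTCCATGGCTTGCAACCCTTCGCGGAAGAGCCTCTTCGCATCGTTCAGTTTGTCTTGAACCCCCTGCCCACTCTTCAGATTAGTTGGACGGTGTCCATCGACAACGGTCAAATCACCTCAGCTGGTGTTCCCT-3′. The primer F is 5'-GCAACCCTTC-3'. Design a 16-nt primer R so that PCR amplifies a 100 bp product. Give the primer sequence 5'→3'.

The forward primer binds at positions 54–63, so a 100 bp product ends at position 54 + 100 − 1 = 153.
The reverse primer anneals to the top strand over positions 138–153, i.e. to CATCGACAACGGTCAA.
Its sequence written 5'→3' is the reverse complement: TTGACCGTTGTCGATG.

5'-TTGACCGTTGTCGATG-3'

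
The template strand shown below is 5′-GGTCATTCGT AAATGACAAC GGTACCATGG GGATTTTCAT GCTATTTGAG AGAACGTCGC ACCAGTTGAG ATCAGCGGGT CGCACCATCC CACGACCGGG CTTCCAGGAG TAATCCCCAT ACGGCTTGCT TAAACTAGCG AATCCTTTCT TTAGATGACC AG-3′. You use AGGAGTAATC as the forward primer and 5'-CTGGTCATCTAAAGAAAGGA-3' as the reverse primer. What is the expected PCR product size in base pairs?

The forward primer matches the template at positions 106–115.
Reverse complement of the reverse primer: TCCTTTCTTTAGATGACCAG. This occurs on the top strand at positions 143–162.
The product runs from position 106 to position 162, so its length is 162 − 106 + 1 = 57 bp.

57 bp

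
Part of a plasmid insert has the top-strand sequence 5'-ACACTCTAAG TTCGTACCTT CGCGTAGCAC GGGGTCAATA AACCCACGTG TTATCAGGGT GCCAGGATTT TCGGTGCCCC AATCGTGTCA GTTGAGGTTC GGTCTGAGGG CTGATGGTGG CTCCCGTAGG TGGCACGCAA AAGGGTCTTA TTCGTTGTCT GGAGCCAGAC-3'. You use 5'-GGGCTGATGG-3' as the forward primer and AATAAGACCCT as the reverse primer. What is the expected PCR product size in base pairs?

45 bp

Scanning the template, GGGCTGATGG occurs at positions 108–117; this primer anneals to the bottom strand there with its 3' end pointing downstream.
Taking the reverse complement of AATAAGACCCT gives AGGGTCTTATT, found at positions 142–152 on the template; the primer anneals here to the top strand with its 3' end pointing upstream.
The product runs from position 108 to position 152, so its length is 152 − 108 + 1 = 45 bp.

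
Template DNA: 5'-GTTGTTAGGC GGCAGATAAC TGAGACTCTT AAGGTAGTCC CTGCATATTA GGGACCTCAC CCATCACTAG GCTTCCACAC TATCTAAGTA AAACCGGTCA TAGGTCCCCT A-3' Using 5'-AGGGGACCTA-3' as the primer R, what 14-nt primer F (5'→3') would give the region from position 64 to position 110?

The reverse primer's reverse complement TAGGTCCCCT matches the template at positions 101–110; the product starts at position 64.
The forward primer is identical to the top strand over positions 64–77: TCACTAGGCTTCCA.

5'-TCACTAGGCTTCCA-3'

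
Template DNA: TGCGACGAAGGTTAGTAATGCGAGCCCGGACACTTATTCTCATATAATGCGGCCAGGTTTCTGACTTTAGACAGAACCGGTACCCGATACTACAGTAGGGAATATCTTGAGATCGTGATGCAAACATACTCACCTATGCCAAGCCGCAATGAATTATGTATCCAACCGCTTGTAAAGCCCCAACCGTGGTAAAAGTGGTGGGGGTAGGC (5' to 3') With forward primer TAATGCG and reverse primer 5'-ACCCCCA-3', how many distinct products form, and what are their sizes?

The forward primer TAATGCG matches the top strand at positions 16–22, 45–51.
The reverse primer's reverse complement is TGGGGGT, matching at positions 199–205.
Each forward site pairs with the reverse site to give a product ending at position 205: sizes 190, 161 bp.

Two products: 190 bp, 161 bp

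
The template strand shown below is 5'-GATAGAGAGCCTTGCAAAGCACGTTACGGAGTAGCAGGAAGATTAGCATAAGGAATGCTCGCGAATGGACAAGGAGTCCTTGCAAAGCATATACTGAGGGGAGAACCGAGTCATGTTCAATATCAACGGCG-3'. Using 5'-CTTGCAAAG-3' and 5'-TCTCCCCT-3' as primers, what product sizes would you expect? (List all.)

The forward primer CTTGCAAAG matches the top strand at positions 11–19, 79–87.
The reverse primer's reverse complement is AGGGGAGA, matching at positions 97–104.
Each forward site pairs with the reverse site to give a product ending at position 104: sizes 94, 26 bp.

94 bp, 26 bp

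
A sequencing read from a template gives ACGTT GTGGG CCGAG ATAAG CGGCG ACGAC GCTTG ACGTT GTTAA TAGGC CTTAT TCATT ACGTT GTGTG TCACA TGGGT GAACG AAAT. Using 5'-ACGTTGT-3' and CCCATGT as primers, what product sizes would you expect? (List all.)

The forward primer ACGTTGT matches the top strand at positions 1–7, 36–42, 61–67.
The reverse primer's reverse complement is ACATGGG, matching at positions 73–79.
Each forward site pairs with the reverse site to give a product ending at position 79: sizes 79, 44, 19 bp.

79 bp, 44 bp, 19 bp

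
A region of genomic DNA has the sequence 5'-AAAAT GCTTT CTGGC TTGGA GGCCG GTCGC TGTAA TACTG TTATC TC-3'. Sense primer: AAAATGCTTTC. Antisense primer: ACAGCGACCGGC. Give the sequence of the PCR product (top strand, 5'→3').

5'-AAAATGCTTTCTGGCTTGGAGGCCGGTCGCTGT-3'

Forward primer AAAATGCTTTC is found on the top strand at positions 1–11.
Taking the reverse complement of ACAGCGACCGGC gives GCCGGTCGCTGT, found at positions 22–33 on the template; the primer anneals here to the top strand with its 3' end pointing upstream.
The product is the template from position 1 through 33 (33 bp).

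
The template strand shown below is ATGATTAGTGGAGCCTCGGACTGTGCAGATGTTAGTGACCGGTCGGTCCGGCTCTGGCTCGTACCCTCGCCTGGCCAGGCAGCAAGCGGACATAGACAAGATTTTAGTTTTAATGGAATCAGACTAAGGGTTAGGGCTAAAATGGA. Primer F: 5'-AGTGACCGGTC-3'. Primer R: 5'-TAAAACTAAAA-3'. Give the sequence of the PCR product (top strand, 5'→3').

The forward primer matches the template at positions 34–44.
The reverse primer's reverse complement is TTTTAGTTTTA, which matches the template at positions 102–112.
The product is the template from position 34 through 112 (79 bp).

5'-AGTGACCGGTCGGTCCGGCTCTGGCTCGTACCCTCGCCTGGCCAGGCAGCAAGCGGACATAGACAAGATTTTAGTTTTA-3'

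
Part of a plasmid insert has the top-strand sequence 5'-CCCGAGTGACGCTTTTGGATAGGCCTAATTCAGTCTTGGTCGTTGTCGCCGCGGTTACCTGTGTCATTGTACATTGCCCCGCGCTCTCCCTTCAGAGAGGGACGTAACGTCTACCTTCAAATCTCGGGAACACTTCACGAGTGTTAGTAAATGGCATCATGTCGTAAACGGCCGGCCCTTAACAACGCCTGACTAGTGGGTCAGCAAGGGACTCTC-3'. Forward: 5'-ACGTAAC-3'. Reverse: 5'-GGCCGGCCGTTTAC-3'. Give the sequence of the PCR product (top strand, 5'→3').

5'-ACGTAACGTCTACCTTCAAATCTCGGGAACACTTCACGAGTGTTAGTAAATGGCATCATGTCGTAAACGGCCGGCC-3'

Scanning the template, ACGTAAC occurs at positions 102–108; this primer anneals to the bottom strand there with its 3' end pointing downstream.
Reverse complement of the reverse primer: GTAAACGGCCGGCC. This occurs on the top strand at positions 164–177.
The product is the template from position 102 through 177 (76 bp).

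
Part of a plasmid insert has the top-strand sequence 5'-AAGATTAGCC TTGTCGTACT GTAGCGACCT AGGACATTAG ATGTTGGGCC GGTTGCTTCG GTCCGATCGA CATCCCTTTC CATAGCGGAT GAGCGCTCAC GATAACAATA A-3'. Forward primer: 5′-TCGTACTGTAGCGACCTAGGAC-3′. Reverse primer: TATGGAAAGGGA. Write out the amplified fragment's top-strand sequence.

5'-TCGTACTGTAGCGACCTAGGACATTAGATGTTGGGCCGGTTGCTTCGGTCCGATCGACATCCCTTTCCATA-3'

Scanning the template, TCGTACTGTAGCGACCTAGGAC occurs at positions 14–35; this primer anneals to the bottom strand there with its 3' end pointing downstream.
Taking the reverse complement of TATGGAAAGGGA gives TCCCTTTCCATA, found at positions 73–84 on the template; the primer anneals here to the top strand with its 3' end pointing upstream.
The product is the template from position 14 through 84 (71 bp).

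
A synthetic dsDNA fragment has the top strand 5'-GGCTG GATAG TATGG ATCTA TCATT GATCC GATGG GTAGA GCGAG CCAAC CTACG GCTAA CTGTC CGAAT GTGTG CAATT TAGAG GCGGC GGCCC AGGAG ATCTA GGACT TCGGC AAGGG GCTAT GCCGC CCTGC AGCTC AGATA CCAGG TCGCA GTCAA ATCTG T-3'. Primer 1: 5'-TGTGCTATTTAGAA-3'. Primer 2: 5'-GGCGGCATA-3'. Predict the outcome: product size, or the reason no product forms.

No product — primer 1 has no binding site in the template.

Primer 1 (TGTGCTATTTAGAA) does not match the top strand, and its reverse complement TTCTAAATAGCACA does not match either.
With no annealing site for primer 1, no amplification occurs.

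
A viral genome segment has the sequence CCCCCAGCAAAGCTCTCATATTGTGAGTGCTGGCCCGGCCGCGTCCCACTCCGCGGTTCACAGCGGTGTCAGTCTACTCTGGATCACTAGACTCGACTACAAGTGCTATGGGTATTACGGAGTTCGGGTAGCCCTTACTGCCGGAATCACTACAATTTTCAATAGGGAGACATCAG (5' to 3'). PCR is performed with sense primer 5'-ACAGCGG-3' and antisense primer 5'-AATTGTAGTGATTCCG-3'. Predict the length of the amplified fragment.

98 bp

Scanning the template, ACAGCGG occurs at positions 60–66; this primer anneals to the bottom strand there with its 3' end pointing downstream.
The reverse primer's reverse complement is CGGAATCACTACAATT, which matches the template at positions 142–157.
Product length = (reverse-primer end) − (forward-primer start) + 1 = 157 − 60 + 1 = 98 bp.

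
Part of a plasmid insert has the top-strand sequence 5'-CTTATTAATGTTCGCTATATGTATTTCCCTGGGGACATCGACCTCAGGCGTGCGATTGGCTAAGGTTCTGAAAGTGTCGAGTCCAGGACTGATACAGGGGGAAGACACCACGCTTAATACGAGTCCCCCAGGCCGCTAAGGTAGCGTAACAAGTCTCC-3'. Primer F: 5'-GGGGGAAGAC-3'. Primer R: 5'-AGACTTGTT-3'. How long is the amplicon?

60 bp

The forward primer matches the template at positions 97–106.
Taking the reverse complement of AGACTTGTT gives AACAAGTCT, found at positions 148–156 on the template; the primer anneals here to the top strand with its 3' end pointing upstream.
Amplicon spans positions 97–156: 60 bp.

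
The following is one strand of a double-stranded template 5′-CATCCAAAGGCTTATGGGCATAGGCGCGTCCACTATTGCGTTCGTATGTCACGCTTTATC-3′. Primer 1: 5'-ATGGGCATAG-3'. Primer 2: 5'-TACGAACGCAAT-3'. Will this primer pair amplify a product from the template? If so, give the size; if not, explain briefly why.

Yes — a 33 bp product.

Primer 1 (ATGGGCATAG) matches the top strand at positions 14–23; it acts as a forward primer.
Primer 2's reverse complement is ATTGCGTTCGTA, matching the top strand at positions 35–46; it acts as a reverse primer.
The 3' ends face each other across positions 14–46, giving a 33 bp product.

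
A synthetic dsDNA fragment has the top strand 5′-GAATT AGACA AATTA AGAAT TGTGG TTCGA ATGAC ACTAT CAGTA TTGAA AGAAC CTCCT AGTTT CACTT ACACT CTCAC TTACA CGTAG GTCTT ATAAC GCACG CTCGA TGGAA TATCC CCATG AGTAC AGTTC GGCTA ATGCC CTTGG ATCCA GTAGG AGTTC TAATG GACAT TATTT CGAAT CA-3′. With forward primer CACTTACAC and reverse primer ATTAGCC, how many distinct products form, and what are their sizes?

The forward primer CACTTACAC matches the top strand at positions 66–74, 78–86.
The reverse primer's reverse complement is GGCTAAT, matching at positions 136–142.
Each forward site pairs with the reverse site to give a product ending at position 142: sizes 77, 65 bp.

Two products: 77 bp, 65 bp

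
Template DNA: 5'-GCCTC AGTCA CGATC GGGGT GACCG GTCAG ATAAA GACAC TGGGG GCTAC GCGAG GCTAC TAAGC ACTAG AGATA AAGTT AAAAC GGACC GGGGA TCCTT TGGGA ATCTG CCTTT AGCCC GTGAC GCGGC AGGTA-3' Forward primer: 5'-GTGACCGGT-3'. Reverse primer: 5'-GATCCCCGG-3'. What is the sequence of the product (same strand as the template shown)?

Scanning the template, GTGACCGGT occurs at positions 19–27; this primer anneals to the bottom strand there with its 3' end pointing downstream.
Reverse complement of the reverse primer: CCGGGGATC. This occurs on the top strand at positions 89–97.
The product is the template from position 19 through 97 (79 bp).

5'-GTGACCGGTCAGATAAAGACACTGGGGGCTACGCGAGGCTACTAAGCACTAGAGATAAAGTTAAAACGGACCGGGGATC-3'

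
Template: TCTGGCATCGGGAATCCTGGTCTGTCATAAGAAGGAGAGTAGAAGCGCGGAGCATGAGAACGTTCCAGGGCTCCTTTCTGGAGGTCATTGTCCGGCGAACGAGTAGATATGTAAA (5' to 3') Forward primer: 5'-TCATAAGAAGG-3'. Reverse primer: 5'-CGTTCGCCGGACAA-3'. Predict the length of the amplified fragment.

Forward primer TCATAAGAAGG is found on the top strand at positions 25–35.
Taking the reverse complement of CGTTCGCCGGACAA gives TTGTCCGGCGAACG, found at positions 88–101 on the template; the primer anneals here to the top strand with its 3' end pointing upstream.
Amplicon spans positions 25–101: 77 bp.

77 bp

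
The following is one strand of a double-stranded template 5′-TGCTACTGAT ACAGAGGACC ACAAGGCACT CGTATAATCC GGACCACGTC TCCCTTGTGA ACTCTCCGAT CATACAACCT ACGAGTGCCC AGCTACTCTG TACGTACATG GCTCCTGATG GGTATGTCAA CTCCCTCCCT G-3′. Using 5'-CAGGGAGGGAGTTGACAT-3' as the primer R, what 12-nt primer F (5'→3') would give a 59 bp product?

The reverse primer's reverse complement ATGTCAACTCCCTCCCTG matches the template at positions 124–141, so the product ends at position 141.
A 59 bp product then starts at position 141 − 59 + 1 = 83.
The forward primer is identical to the top strand there: GAGTGCCCAGCT.

5'-GAGTGCCCAGCT-3'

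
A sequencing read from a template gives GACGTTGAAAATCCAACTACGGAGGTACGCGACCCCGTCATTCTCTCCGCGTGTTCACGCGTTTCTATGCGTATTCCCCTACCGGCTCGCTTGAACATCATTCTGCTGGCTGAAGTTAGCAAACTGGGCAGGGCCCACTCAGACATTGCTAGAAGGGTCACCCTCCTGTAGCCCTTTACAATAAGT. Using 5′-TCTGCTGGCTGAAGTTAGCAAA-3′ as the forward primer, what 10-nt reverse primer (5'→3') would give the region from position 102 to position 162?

5'-GGTGACCCTT-3'

The product's 3' end on the top strand is position 162.
The reverse primer anneals to the top strand over positions 153–162, i.e. to AAGGGTCACC.
Its sequence written 5'→3' is the reverse complement: GGTGACCCTT.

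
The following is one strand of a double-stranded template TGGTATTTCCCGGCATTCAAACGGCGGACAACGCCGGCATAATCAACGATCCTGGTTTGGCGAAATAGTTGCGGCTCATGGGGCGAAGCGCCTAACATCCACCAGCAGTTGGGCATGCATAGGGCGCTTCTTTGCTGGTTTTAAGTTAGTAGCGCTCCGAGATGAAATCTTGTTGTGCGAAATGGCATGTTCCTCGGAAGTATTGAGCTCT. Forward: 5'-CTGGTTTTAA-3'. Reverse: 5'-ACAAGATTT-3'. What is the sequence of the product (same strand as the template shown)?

Scanning the template, CTGGTTTTAA occurs at positions 135–144; this primer anneals to the bottom strand there with its 3' end pointing downstream.
Reverse complement of the reverse primer: AAATCTTGT. This occurs on the top strand at positions 165–173.
The product is the template from position 135 through 173 (39 bp).

5'-CTGGTTTTAAGTTAGTAGCGCTCCGAGATGAAATCTTGT-3'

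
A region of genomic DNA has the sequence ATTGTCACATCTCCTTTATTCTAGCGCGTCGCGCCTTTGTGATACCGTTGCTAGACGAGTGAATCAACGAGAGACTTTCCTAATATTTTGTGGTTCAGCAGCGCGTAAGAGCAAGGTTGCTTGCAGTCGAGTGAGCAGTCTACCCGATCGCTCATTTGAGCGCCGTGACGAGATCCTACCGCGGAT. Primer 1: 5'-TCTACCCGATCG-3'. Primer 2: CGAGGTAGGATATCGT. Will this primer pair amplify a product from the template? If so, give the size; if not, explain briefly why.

No product — primer 2 has no binding site in the template.

Primer 2 (CGAGGTAGGATATCGT) does not match the top strand, and its reverse complement ACGATATCCTACCTCG does not match either.
With no annealing site for primer 2, no amplification occurs.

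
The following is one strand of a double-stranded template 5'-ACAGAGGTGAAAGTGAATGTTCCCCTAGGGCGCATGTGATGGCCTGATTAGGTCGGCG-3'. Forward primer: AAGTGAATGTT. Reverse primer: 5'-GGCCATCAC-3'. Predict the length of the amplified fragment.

Forward primer AAGTGAATGTT is found on the top strand at positions 11–21.
The reverse primer's reverse complement is GTGATGGCC, which matches the template at positions 36–44.
The product runs from position 11 to position 44, so its length is 44 − 11 + 1 = 34 bp.

34 bp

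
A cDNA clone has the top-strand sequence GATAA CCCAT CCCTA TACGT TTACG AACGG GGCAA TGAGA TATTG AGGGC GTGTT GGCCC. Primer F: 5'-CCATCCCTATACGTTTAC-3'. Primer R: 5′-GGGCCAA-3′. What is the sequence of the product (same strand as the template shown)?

Forward primer CCATCCCTATACGTTTAC is found on the top strand at positions 7–24.
Taking the reverse complement of GGGCCAA gives TTGGCCC, found at positions 54–60 on the template; the primer anneals here to the top strand with its 3' end pointing upstream.
The product is the template from position 7 through 60 (54 bp).

5'-CCATCCCTATACGTTTACGAACGGGGCAATGAGATATTGAGGGCGTGTTGGCCC-3'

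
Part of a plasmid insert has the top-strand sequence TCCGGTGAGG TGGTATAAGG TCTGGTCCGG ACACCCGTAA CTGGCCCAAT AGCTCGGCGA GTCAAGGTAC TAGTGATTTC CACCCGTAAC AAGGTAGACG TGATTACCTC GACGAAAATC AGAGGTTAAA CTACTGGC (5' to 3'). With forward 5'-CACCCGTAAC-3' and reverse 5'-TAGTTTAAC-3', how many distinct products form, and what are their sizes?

Two products: 102 bp, 53 bp

The forward primer CACCCGTAAC matches the top strand at positions 32–41, 81–90.
The reverse primer's reverse complement is GTTAAACTA, matching at positions 125–133.
Each forward site pairs with the reverse site to give a product ending at position 133: sizes 102, 53 bp.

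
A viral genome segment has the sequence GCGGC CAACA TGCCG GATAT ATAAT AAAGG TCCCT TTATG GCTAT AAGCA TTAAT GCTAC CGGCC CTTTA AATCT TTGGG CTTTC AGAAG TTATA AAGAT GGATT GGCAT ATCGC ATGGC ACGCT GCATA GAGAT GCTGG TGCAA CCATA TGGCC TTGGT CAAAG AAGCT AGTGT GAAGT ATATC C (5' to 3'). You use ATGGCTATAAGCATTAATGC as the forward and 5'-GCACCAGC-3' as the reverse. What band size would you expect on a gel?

106 bp

Scanning the template, ATGGCTATAAGCATTAATGC occurs at positions 38–57; this primer anneals to the bottom strand there with its 3' end pointing downstream.
Taking the reverse complement of GCACCAGC gives GCTGGTGC, found at positions 136–143 on the template; the primer anneals here to the top strand with its 3' end pointing upstream.
Product length = (reverse-primer end) − (forward-primer start) + 1 = 143 − 38 + 1 = 106 bp.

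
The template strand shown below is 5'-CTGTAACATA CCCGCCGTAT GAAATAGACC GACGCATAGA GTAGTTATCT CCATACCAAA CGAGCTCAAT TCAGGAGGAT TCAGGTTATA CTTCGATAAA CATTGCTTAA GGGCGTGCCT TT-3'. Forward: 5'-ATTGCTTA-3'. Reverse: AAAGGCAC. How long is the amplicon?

The forward primer matches the template at positions 102–109.
Reverse complement of the reverse primer: GTGCCTTT. This occurs on the top strand at positions 115–122.
The product runs from position 102 to position 122, so its length is 122 − 102 + 1 = 21 bp.

21 bp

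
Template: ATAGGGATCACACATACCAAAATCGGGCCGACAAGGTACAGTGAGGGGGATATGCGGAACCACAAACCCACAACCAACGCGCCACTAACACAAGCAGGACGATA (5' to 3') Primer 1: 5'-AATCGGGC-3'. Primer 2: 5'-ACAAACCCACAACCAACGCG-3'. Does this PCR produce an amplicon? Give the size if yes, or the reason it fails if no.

No product — both primers anneal to the same strand and extend in the same direction.

Primer 1 (AATCGGGC) matches the top strand at positions 21–28 (3' end points downstream).
Primer 2 (ACAAACCCACAACCAACGCG) also matches the top strand directly, at positions 62–81 — its reverse complement CGCGTTGGTTGTGGGTTTGT is not present.
Both primers anneal to the bottom strand with 3' ends pointing the same way, so neither can prime synthesis back toward the other.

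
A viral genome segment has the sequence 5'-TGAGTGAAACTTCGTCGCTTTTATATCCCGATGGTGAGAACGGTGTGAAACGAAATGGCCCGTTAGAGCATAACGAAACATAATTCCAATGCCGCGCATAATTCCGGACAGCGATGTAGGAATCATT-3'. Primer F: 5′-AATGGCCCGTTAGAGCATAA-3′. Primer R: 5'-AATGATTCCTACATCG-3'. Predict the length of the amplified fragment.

74 bp

The forward primer matches the template at positions 54–73.
The reverse primer's reverse complement is CGATGTAGGAATCATT, which matches the template at positions 112–127.
Product length = (reverse-primer end) − (forward-primer start) + 1 = 127 − 54 + 1 = 74 bp.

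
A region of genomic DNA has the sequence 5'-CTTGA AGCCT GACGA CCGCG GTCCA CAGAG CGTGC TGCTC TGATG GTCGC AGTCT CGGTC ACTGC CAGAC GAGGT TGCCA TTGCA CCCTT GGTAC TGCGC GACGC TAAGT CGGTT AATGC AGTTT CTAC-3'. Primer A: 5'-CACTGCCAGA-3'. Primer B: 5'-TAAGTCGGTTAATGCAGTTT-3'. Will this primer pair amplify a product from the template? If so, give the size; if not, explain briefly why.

No product — both primers anneal to the same strand and extend in the same direction.

Primer A (CACTGCCAGA) matches the top strand at positions 60–69 (3' end points downstream).
Primer B (TAAGTCGGTTAATGCAGTTT) also matches the top strand directly, at positions 106–125 — its reverse complement AAACTGCATTAACCGACTTA is not present.
Both primers anneal to the bottom strand with 3' ends pointing the same way, so neither can prime synthesis back toward the other.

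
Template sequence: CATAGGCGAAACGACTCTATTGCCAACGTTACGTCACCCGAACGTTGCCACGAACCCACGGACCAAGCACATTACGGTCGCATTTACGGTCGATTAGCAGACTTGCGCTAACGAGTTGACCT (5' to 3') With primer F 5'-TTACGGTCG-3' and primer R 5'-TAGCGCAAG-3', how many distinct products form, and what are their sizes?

The forward primer TTACGGTCG matches the top strand at positions 72–80, 84–92.
The reverse primer's reverse complement is CTTGCGCTA, matching at positions 102–110.
Each forward site pairs with the reverse site to give a product ending at position 110: sizes 39, 27 bp.

Two products: 39 bp, 27 bp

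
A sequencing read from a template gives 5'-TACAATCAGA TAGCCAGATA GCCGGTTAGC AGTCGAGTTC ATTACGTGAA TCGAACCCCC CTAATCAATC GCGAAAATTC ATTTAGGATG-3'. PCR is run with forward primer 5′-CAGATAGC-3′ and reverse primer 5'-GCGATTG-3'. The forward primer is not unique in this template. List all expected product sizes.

66 bp, 58 bp

The forward primer CAGATAGC matches the top strand at positions 7–14, 15–22.
The reverse primer's reverse complement is CAATCGC, matching at positions 66–72.
Each forward site pairs with the reverse site to give a product ending at position 72: sizes 66, 58 bp.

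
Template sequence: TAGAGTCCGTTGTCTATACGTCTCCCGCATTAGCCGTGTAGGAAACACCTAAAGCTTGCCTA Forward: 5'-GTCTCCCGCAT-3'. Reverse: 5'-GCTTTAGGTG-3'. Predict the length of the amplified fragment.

Forward primer GTCTCCCGCAT is found on the top strand at positions 20–30.
Reverse complement of the reverse primer: CACCTAAAGC. This occurs on the top strand at positions 46–55.
Amplicon spans positions 20–55: 36 bp.

36 bp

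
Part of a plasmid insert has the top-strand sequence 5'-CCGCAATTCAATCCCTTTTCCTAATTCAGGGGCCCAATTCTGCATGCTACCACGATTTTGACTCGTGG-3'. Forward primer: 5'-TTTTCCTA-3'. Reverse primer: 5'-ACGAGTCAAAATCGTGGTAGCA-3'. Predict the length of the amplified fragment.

51 bp

The forward primer matches the template at positions 16–23.
Reverse complement of the reverse primer: TGCTACCACGATTTTGACTCGT. This occurs on the top strand at positions 45–66.
Amplicon spans positions 16–66: 51 bp.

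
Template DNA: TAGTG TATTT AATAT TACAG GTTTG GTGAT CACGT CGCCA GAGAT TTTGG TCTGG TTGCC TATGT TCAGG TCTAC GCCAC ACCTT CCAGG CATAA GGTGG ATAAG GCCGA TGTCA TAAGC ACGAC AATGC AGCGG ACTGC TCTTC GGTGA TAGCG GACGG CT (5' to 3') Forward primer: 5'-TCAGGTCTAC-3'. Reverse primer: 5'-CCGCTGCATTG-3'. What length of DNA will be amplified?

Forward primer TCAGGTCTAC is found on the top strand at positions 66–75.
The reverse primer's reverse complement is CAATGCAGCGG, which matches the template at positions 125–135.
Product length = (reverse-primer end) − (forward-primer start) + 1 = 135 − 66 + 1 = 70 bp.

70 bp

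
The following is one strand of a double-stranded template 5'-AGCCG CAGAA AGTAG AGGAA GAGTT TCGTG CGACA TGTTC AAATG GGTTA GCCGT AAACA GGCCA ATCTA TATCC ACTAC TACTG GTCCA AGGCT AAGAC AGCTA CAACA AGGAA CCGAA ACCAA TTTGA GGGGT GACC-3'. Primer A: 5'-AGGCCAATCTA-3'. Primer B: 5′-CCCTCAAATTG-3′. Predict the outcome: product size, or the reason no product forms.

Primer A (AGGCCAATCTA) matches the top strand at positions 60–70; it acts as a forward primer.
Primer B's reverse complement is CAATTTGAGGG, matching the top strand at positions 123–133; it acts as a reverse primer.
The 3' ends face each other across positions 60–133, giving a 74 bp product.

Yes — a 74 bp product.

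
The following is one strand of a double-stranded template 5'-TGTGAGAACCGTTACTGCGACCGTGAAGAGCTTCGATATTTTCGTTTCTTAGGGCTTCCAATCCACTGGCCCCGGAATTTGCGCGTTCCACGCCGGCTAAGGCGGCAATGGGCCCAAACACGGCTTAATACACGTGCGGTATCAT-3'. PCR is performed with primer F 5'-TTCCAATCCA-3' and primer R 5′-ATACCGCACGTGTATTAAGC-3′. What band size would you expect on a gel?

The forward primer matches the template at positions 56–65.
Reverse complement of the reverse primer: GCTTAATACACGTGCGGTAT. This occurs on the top strand at positions 123–142.
Amplicon spans positions 56–142: 87 bp.

87 bp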